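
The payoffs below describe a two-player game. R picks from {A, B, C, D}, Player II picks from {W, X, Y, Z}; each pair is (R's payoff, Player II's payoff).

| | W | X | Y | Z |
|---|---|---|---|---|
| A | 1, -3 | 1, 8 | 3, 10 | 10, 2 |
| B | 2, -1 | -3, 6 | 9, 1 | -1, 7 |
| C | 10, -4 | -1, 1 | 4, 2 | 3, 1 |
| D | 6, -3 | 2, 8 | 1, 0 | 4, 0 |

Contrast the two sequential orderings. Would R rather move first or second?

first

If R leads: Player II's best replies are A→Y, B→Z, C→Y, D→X; R's induced payoffs 3, -1, 4, 2; outcome (C, Y), payoffs (4, 2).
If Player II leads: R's best replies are W→C, X→D, Y→B, Z→A; Player II's induced payoffs -4, 8, 1, 2; outcome (D, X), payoffs (2, 8).
R gets 4 moving first and 2 moving second, so R prefers to move first.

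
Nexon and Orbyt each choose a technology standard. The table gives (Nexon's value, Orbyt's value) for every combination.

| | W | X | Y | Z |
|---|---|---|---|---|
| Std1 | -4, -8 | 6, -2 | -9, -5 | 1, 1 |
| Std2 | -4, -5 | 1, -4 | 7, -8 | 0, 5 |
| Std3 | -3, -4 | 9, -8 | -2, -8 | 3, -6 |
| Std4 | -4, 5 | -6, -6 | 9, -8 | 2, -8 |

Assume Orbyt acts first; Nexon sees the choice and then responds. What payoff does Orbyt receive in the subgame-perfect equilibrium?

-4

Nexon best-responds to each possible Orbyt move:
- W: BR = Std3, leader payoff -4.
- X: BR = Std3, leader payoff -8.
- Y: BR = Std4, leader payoff -8.
- Z: BR = Std3, leader payoff -6.
Among -4, -8, -8, -6, the best is -4 at W. Subgame-perfect outcome: (Std3, W) with payoffs (-3, -4).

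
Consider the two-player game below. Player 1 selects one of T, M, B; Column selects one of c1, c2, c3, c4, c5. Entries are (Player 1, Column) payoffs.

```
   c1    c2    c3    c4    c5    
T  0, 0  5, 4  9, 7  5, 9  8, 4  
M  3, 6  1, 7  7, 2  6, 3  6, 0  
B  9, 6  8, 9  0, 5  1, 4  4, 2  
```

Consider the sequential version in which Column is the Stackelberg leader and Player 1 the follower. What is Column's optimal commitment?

Solve by backward induction (Column leads).
- c1: Player 1 compares 0, 3, 9 and picks B; Column would get 6.
- c2: Player 1 compares 5, 1, 8 and picks B; Column would get 9.
- c3: Player 1 compares 9, 7, 0 and picks T; Column would get 7.
- c4: Player 1 compares 5, 6, 1 and picks M; Column would get 3.
- c5: Player 1 compares 8, 6, 4 and picks T; Column would get 4.
Column's induced payoffs are 6, 9, 7, 3, 4, so Column commits to c2. Subgame-perfect outcome: (B, c2) with payoffs (8, 9).

c2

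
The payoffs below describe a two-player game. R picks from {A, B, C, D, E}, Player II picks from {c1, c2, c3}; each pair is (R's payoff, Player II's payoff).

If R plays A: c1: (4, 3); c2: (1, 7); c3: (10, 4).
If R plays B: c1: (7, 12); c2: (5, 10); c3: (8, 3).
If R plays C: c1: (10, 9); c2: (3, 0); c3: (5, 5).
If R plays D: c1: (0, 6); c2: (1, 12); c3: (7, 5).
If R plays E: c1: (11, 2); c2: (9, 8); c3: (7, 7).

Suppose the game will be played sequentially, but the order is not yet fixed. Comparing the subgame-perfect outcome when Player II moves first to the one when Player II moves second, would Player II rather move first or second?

If R leads: Player II's best replies are A→c2, B→c1, C→c1, D→c2, E→c2; R's induced payoffs 1, 7, 10, 1, 9; outcome (C, c1), payoffs (10, 9).
If Player II leads: R's best replies are c1→E, c2→E, c3→A; Player II's induced payoffs 2, 8, 4; outcome (E, c2), payoffs (9, 8).
Player II gets 8 moving first and 9 moving second, so Player II prefers to move second.

second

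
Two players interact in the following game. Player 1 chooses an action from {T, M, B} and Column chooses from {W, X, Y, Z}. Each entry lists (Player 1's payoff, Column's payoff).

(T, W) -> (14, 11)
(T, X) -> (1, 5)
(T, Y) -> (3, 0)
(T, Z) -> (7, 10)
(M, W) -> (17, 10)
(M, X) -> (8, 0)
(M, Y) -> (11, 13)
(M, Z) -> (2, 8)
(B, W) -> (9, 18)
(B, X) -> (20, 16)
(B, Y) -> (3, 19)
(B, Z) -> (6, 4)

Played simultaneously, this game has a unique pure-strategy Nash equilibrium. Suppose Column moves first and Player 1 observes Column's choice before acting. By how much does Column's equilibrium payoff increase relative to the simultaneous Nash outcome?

Work backward from Player 1's decision.
- W: Player 1 compares 14, 17, 9 and picks M; Column would get 10.
- X: Player 1 compares 1, 8, 20 and picks B; Column would get 16.
- Y: Player 1 compares 3, 11, 3 and picks M; Column would get 13.
- Z: Player 1 compares 7, 2, 6 and picks T; Column would get 10.
Maximizing over 10, 16, 13, 10, Column chooses X. Subgame-perfect outcome: (B, X) with payoffs (20, 16).
Now find the simultaneous Nash equilibrium.
Player 1's best replies: W→M; X→B; Y→M; Z→T.
Column's best replies: T→W; M→Y; B→Y.
The unique mutual best reply is (M, Y), giving (11, 13).
Column's commitment gain: 16 − 13 = 3.

3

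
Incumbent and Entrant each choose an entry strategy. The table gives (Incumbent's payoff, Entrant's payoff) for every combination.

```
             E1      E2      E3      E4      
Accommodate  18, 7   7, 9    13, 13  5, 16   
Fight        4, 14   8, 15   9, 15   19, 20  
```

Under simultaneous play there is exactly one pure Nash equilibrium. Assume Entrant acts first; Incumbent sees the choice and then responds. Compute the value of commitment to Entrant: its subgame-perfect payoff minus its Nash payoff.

Work backward from Incumbent's decision.
- E1: BR = Accommodate, leader payoff 7.
- E2: BR = Fight, leader payoff 15.
- E3: BR = Accommodate, leader payoff 13.
- E4: BR = Fight, leader payoff 20.
Among 7, 15, 13, 20, the best is 20 at E4. Subgame-perfect outcome: (Fight, E4) with payoffs (19, 20).
Now find the simultaneous Nash equilibrium.
Incumbent's best replies: E1→Accommodate; E2→Fight; E3→Accommodate; E4→Fight.
Entrant's best replies: Accommodate→E4; Fight→E4.
Only (Fight, E4) has each player best-responding; Nash payoffs (19, 20).
Entrant's commitment gain: 20 − 20 = 0.

0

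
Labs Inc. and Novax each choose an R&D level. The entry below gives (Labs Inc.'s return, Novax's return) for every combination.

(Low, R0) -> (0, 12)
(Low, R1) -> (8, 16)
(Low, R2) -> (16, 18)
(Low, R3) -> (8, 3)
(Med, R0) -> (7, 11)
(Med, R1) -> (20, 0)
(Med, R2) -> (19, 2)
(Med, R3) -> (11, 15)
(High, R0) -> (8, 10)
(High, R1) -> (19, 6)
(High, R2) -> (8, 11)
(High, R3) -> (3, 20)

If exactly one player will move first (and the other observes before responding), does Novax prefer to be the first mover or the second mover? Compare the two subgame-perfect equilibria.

second

If Labs Inc. leads: Novax's best replies are Low→R2, Med→R3, High→R3; Labs Inc.'s induced payoffs 16, 11, 3; outcome (Low, R2), payoffs (16, 18).
If Novax leads: Labs Inc.'s best replies are R0→High, R1→Med, R2→Med, R3→Med; Novax's induced payoffs 10, 0, 2, 15; outcome (Med, R3), payoffs (11, 15).
Novax gets 15 moving first and 18 moving second, so Novax prefers to move second.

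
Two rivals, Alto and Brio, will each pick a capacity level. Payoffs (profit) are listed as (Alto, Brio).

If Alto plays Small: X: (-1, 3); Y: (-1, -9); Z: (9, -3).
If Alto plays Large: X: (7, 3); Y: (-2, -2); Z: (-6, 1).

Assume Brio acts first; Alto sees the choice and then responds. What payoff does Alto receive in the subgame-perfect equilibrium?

Backward induction with Brio moving first.
- X: BR = Large, leader payoff 3.
- Y: BR = Small, leader payoff -9.
- Z: BR = Small, leader payoff -3.
Brio's induced payoffs are 3, -9, -3, so Brio commits to X. Subgame-perfect outcome: (Large, X) with payoffs (7, 3).

7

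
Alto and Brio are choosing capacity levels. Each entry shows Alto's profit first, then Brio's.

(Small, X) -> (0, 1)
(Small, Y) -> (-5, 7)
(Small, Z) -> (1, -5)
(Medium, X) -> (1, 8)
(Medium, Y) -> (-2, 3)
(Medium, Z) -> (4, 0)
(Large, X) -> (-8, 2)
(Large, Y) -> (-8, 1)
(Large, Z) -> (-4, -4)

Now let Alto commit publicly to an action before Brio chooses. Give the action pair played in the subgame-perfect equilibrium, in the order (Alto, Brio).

Backward induction with Alto moving first.
- Small: Brio compares 1, 7, -5 and picks Y; Alto would get -5.
- Medium: Brio compares 8, 3, 0 and picks X; Alto would get 1.
- Large: Brio compares 2, 1, -4 and picks X; Alto would get -8.
Alto's induced payoffs are -5, 1, -8, so Alto commits to Medium. Subgame-perfect outcome: (Medium, X) with payoffs (1, 8).

(Medium, X)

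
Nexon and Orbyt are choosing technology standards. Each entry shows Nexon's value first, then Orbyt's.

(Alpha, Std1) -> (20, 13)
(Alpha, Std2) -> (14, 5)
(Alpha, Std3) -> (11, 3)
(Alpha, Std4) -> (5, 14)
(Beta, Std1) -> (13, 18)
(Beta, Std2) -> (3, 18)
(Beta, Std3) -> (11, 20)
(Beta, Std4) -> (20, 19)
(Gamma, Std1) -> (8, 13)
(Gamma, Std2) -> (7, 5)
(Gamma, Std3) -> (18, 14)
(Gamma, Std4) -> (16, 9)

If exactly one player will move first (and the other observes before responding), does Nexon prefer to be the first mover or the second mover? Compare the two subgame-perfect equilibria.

If Nexon leads: Orbyt's best replies are Alpha→Std4, Beta→Std3, Gamma→Std3; Nexon's induced payoffs 5, 11, 18; outcome (Gamma, Std3), payoffs (18, 14).
If Orbyt leads: Nexon's best replies are Std1→Alpha, Std2→Alpha, Std3→Gamma, Std4→Beta; Orbyt's induced payoffs 13, 5, 14, 19; outcome (Beta, Std4), payoffs (20, 19).
Nexon gets 18 moving first and 20 moving second, so Nexon prefers to move second.

second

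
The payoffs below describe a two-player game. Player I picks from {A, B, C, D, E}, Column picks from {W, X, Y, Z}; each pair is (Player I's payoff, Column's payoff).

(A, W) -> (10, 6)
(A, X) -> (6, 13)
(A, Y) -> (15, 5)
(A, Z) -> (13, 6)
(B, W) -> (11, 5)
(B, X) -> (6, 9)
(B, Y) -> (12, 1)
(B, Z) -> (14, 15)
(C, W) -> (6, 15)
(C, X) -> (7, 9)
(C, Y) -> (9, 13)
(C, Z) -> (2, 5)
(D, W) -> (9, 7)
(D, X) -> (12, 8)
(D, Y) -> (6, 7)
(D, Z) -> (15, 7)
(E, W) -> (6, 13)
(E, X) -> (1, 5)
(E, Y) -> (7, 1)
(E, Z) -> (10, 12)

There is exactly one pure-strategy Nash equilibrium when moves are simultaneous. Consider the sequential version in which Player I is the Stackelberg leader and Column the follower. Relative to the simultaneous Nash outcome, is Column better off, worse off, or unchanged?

better off

Work backward from Column's decision.
- A → Column plays X (best of 6, 13, 5, 6); Player I gets 6.
- B → Column plays Z (best of 5, 9, 1, 15); Player I gets 14.
- C → Column plays W (best of 15, 9, 13, 5); Player I gets 6.
- D → Column plays X (best of 7, 8, 7, 7); Player I gets 12.
- E → Column plays W (best of 13, 5, 1, 12); Player I gets 6.
Among 6, 14, 6, 12, 6, the best is 14 at B. Subgame-perfect outcome: (B, Z) with payoffs (14, 15).
For the simultaneous game, intersect best replies.
Player I's best replies: W→B; X→D; Y→A; Z→D.
Column's best replies: A→X; B→Z; C→W; D→X; E→W.
Only (D, X) has each player best-responding; Nash payoffs (12, 8).
Column earns 15 sequentially versus 8 at the Nash outcome: better off.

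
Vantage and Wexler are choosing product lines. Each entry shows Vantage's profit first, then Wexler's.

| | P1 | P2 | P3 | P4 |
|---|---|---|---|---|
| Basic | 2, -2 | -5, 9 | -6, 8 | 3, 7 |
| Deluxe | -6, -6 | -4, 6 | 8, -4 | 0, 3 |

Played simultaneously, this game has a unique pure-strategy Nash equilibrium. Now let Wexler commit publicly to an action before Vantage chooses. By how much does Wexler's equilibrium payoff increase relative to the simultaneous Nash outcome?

Vantage best-responds to each possible Wexler move:
- P1 → Vantage plays Basic (best of 2, -6); Wexler gets -2.
- P2 → Vantage plays Deluxe (best of -5, -4); Wexler gets 6.
- P3 → Vantage plays Deluxe (best of -6, 8); Wexler gets -4.
- P4 → Vantage plays Basic (best of 3, 0); Wexler gets 7.
Among -2, 6, -4, 7, the best is 7 at P4. Subgame-perfect outcome: (Basic, P4) with payoffs (3, 7).
For the simultaneous game, intersect best replies.
Vantage's best replies: P1→Basic; P2→Deluxe; P3→Deluxe; P4→Basic.
Wexler's best replies: Basic→P2; Deluxe→P2.
Only (Deluxe, P2) has each player best-responding; Nash payoffs (-4, 6).
Wexler's commitment gain: 7 − 6 = 1.

1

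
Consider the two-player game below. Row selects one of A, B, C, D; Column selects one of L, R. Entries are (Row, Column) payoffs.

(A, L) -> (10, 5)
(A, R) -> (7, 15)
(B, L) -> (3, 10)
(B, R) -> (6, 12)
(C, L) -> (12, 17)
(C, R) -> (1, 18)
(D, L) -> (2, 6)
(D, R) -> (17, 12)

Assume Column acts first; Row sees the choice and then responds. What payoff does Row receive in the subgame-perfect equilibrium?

Solve by backward induction (Column leads).
- L: Row compares 10, 3, 12, 2 and picks C; Column would get 17.
- R: Row compares 7, 6, 1, 17 and picks D; Column would get 12.
Among 17, 12, the best is 17 at L. Subgame-perfect outcome: (C, L) with payoffs (12, 17).

12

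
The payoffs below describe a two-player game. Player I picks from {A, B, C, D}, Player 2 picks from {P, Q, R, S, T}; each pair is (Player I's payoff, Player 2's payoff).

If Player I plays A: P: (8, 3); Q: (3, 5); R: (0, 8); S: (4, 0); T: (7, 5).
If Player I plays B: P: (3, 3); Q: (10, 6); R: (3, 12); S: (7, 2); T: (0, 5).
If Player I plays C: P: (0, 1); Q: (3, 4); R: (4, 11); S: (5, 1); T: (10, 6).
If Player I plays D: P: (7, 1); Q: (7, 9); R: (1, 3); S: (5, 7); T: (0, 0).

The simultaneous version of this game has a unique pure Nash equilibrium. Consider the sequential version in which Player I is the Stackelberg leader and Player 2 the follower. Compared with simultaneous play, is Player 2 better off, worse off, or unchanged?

Solve by backward induction (Player I leads).
- A → Player 2 plays R (best of 3, 5, 8, 0, 5); Player I gets 0.
- B → Player 2 plays R (best of 3, 6, 12, 2, 5); Player I gets 3.
- C → Player 2 plays R (best of 1, 4, 11, 1, 6); Player I gets 4.
- D → Player 2 plays Q (best of 1, 9, 3, 7, 0); Player I gets 7.
Among 0, 3, 4, 7, the best is 7 at D. Subgame-perfect outcome: (D, Q) with payoffs (7, 9).
For the simultaneous game, intersect best replies.
Player I's best replies: P→A; Q→B; R→C; S→B; T→C.
Player 2's best replies: A→R; B→R; C→R; D→Q.
The unique mutual best reply is (C, R), giving (4, 11).
Player 2 earns 9 sequentially versus 11 at the Nash outcome: worse off.

worse off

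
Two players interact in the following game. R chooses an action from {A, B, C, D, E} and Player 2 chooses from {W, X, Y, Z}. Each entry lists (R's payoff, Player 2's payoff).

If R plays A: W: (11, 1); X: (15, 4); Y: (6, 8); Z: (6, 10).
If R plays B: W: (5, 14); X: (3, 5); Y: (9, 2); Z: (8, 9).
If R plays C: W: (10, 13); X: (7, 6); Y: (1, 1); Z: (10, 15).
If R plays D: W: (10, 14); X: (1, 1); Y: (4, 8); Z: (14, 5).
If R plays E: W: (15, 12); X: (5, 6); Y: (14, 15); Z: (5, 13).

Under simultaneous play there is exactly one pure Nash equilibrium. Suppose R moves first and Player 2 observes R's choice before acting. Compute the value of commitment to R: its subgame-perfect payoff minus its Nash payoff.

0

Work backward from Player 2's decision.
- A: Player 2 compares 1, 4, 8, 10 and picks Z; R would get 6.
- B: Player 2 compares 14, 5, 2, 9 and picks W; R would get 5.
- C: Player 2 compares 13, 6, 1, 15 and picks Z; R would get 10.
- D: Player 2 compares 14, 1, 8, 5 and picks W; R would get 10.
- E: Player 2 compares 12, 6, 15, 13 and picks Y; R would get 14.
Maximizing over 6, 5, 10, 10, 14, R chooses E. Subgame-perfect outcome: (E, Y) with payoffs (14, 15).
Now find the simultaneous Nash equilibrium.
R's best replies: W→E; X→A; Y→E; Z→D.
Player 2's best replies: A→Z; B→W; C→Z; D→W; E→Y.
Only (E, Y) has each player best-responding; Nash payoffs (14, 15).
R's commitment gain: 14 − 14 = 0.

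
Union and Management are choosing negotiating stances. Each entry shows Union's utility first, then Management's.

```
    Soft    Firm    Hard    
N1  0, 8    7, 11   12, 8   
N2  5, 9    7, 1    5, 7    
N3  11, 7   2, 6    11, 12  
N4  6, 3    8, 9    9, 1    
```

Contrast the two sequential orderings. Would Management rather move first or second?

second

If Union leads: Management's best replies are N1→Firm, N2→Soft, N3→Hard, N4→Firm; Union's induced payoffs 7, 5, 11, 8; outcome (N3, Hard), payoffs (11, 12).
If Management leads: Union's best replies are Soft→N3, Firm→N4, Hard→N1; Management's induced payoffs 7, 9, 8; outcome (N4, Firm), payoffs (8, 9).
Management gets 9 moving first and 12 moving second, so Management prefers to move second.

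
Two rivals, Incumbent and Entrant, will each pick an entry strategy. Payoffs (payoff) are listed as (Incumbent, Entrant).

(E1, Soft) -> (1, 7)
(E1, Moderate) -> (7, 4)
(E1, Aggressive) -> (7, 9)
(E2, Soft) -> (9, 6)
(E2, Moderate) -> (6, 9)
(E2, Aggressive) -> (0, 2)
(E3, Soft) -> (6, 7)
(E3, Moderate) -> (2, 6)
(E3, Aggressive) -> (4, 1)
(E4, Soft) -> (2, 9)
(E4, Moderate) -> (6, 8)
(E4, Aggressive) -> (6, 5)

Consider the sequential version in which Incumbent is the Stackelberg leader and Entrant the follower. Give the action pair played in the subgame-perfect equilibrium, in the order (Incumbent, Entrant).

Entrant best-responds to each possible Incumbent move:
- E1 → Entrant plays Aggressive (best of 7, 4, 9); Incumbent gets 7.
- E2 → Entrant plays Moderate (best of 6, 9, 2); Incumbent gets 6.
- E3 → Entrant plays Soft (best of 7, 6, 1); Incumbent gets 6.
- E4 → Entrant plays Soft (best of 9, 8, 5); Incumbent gets 2.
Among 7, 6, 6, 2, the best is 7 at E1. Subgame-perfect outcome: (E1, Aggressive) with payoffs (7, 9).

(E1, Aggressive)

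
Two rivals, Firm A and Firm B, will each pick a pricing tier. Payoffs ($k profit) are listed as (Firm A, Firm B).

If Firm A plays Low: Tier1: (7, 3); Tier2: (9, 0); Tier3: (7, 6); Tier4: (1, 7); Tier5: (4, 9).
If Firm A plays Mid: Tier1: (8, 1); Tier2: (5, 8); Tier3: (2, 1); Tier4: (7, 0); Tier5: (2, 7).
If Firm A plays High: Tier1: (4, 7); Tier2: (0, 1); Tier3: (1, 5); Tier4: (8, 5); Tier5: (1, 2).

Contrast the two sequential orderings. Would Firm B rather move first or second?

first

If Firm A leads: Firm B's best replies are Low→Tier5, Mid→Tier2, High→Tier1; Firm A's induced payoffs 4, 5, 4; outcome (Mid, Tier2), payoffs (5, 8).
If Firm B leads: Firm A's best replies are Tier1→Mid, Tier2→Low, Tier3→Low, Tier4→High, Tier5→Low; Firm B's induced payoffs 1, 0, 6, 5, 9; outcome (Low, Tier5), payoffs (4, 9).
Firm B gets 9 moving first and 8 moving second, so Firm B prefers to move first.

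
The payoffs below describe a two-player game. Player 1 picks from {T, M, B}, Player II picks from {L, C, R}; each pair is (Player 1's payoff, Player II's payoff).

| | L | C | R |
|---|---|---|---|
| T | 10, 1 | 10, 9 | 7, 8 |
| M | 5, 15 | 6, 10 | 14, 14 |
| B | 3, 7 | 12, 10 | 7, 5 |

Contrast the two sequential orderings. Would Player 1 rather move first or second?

If Player 1 leads: Player II's best replies are T→C, M→L, B→C; Player 1's induced payoffs 10, 5, 12; outcome (B, C), payoffs (12, 10).
If Player II leads: Player 1's best replies are L→T, C→B, R→M; Player II's induced payoffs 1, 10, 14; outcome (M, R), payoffs (14, 14).
Player 1 gets 12 moving first and 14 moving second, so Player 1 prefers to move second.

second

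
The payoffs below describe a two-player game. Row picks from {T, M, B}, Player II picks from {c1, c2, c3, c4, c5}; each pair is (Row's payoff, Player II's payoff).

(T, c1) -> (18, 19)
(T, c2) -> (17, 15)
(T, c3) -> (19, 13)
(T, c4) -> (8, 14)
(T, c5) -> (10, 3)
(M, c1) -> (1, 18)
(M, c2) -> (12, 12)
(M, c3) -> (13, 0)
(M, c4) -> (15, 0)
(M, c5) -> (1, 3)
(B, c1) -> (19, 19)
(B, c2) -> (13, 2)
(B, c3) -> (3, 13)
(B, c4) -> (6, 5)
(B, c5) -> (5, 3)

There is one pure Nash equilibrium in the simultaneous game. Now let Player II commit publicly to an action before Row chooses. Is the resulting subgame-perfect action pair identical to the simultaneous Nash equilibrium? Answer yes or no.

yes

Work backward from Row's decision.
- c1: BR = B, leader payoff 19.
- c2: BR = T, leader payoff 15.
- c3: BR = T, leader payoff 13.
- c4: BR = M, leader payoff 0.
- c5: BR = T, leader payoff 3.
Among 19, 15, 13, 0, 3, the best is 19 at c1. Subgame-perfect outcome: (B, c1) with payoffs (19, 19).
Now find the simultaneous Nash equilibrium.
Row's best replies: c1→B; c2→T; c3→T; c4→M; c5→T.
Player II's best replies: T→c1; M→c1; B→c1.
The unique mutual best reply is (B, c1), giving (19, 19).
Sequential outcome (B, c1) coincides with the Nash profile (B, c1).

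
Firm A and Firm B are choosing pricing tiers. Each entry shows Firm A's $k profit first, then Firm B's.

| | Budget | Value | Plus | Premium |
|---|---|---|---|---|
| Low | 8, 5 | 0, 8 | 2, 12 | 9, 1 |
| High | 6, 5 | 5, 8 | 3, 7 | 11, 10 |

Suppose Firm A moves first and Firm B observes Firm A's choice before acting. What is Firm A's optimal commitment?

High

Work backward from Firm B's decision.
- Low → Firm B plays Plus (best of 5, 8, 12, 1); Firm A gets 2.
- High → Firm B plays Premium (best of 5, 8, 7, 10); Firm A gets 11.
Maximizing over 2, 11, Firm A chooses High. Subgame-perfect outcome: (High, Premium) with payoffs (11, 10).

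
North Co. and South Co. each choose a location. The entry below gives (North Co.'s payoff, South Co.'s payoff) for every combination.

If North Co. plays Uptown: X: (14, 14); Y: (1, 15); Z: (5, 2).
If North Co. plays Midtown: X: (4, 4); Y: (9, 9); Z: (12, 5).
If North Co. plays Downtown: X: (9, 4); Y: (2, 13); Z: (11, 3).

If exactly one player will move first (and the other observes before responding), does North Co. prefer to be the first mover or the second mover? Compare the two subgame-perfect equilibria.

second

If North Co. leads: South Co.'s best replies are Uptown→Y, Midtown→Y, Downtown→Y; North Co.'s induced payoffs 1, 9, 2; outcome (Midtown, Y), payoffs (9, 9).
If South Co. leads: North Co.'s best replies are X→Uptown, Y→Midtown, Z→Midtown; South Co.'s induced payoffs 14, 9, 5; outcome (Uptown, X), payoffs (14, 14).
North Co. gets 9 moving first and 14 moving second, so North Co. prefers to move second.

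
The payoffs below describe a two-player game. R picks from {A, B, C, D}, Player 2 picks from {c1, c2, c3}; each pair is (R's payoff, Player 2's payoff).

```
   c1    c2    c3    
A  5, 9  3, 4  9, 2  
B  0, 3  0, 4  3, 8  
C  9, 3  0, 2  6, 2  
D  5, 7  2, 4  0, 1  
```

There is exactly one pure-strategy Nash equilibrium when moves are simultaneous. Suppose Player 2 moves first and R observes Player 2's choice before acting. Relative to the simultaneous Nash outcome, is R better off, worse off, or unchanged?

worse off

R best-responds to each possible Player 2 move:
- c1 → R plays C (best of 5, 0, 9, 5); Player 2 gets 3.
- c2 → R plays A (best of 3, 0, 0, 2); Player 2 gets 4.
- c3 → R plays A (best of 9, 3, 6, 0); Player 2 gets 2.
Player 2's induced payoffs are 3, 4, 2, so Player 2 commits to c2. Subgame-perfect outcome: (A, c2) with payoffs (3, 4).
For the simultaneous game, intersect best replies.
R's best replies: c1→C; c2→A; c3→A.
Player 2's best replies: A→c1; B→c3; C→c1; D→c1.
Only (C, c1) has each player best-responding; Nash payoffs (9, 3).
R earns 3 sequentially versus 9 at the Nash outcome: worse off.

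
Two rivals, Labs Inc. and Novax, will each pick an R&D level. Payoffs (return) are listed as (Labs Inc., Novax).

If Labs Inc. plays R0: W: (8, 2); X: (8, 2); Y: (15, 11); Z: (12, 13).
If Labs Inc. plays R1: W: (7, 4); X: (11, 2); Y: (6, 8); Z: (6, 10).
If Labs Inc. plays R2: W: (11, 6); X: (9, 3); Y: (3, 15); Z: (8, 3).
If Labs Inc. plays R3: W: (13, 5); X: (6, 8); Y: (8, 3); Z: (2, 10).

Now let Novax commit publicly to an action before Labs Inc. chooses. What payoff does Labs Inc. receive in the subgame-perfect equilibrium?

12

Solve by backward induction (Novax leads).
- W: BR = R3, leader payoff 5.
- X: BR = R1, leader payoff 2.
- Y: BR = R0, leader payoff 11.
- Z: BR = R0, leader payoff 13.
Novax's induced payoffs are 5, 2, 11, 13, so Novax commits to Z. Subgame-perfect outcome: (R0, Z) with payoffs (12, 13).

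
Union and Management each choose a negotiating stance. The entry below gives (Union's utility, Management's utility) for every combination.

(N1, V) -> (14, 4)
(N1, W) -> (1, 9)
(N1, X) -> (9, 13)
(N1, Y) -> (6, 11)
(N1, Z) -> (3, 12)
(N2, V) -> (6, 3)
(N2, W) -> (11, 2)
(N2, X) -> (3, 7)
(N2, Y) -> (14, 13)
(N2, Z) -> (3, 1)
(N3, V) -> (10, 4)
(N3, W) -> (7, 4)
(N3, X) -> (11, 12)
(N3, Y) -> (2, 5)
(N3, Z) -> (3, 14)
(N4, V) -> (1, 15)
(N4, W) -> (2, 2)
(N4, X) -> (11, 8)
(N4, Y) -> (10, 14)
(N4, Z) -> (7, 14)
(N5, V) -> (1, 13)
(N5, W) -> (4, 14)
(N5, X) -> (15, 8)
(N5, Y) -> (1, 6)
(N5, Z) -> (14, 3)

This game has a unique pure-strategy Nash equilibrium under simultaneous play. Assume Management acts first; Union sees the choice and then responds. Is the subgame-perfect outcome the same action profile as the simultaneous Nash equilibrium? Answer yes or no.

Solve by backward induction (Management leads).
- V: Union compares 14, 6, 10, 1, 1 and picks N1; Management would get 4.
- W: Union compares 1, 11, 7, 2, 4 and picks N2; Management would get 2.
- X: Union compares 9, 3, 11, 11, 15 and picks N5; Management would get 8.
- Y: Union compares 6, 14, 2, 10, 1 and picks N2; Management would get 13.
- Z: Union compares 3, 3, 3, 7, 14 and picks N5; Management would get 3.
Among 4, 2, 8, 13, 3, the best is 13 at Y. Subgame-perfect outcome: (N2, Y) with payoffs (14, 13).
Now find the simultaneous Nash equilibrium.
Union's best replies: V→N1; W→N2; X→N5; Y→N2; Z→N5.
Management's best replies: N1→X; N2→Y; N3→Z; N4→V; N5→W.
Only (N2, Y) has each player best-responding; Nash payoffs (14, 13).
Sequential outcome (N2, Y) coincides with the Nash profile (N2, Y).

yes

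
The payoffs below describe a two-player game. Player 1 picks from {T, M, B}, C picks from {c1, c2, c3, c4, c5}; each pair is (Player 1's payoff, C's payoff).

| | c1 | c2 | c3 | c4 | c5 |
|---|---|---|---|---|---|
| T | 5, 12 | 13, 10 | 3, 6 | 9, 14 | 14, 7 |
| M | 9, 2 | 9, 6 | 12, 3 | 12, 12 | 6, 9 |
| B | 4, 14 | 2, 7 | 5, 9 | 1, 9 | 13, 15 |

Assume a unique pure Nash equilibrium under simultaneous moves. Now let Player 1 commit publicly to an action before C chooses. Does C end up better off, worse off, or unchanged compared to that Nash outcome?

better off

C best-responds to each possible Player 1 move:
- T: BR = c4, leader payoff 9.
- M: BR = c4, leader payoff 12.
- B: BR = c5, leader payoff 13.
Maximizing over 9, 12, 13, Player 1 chooses B. Subgame-perfect outcome: (B, c5) with payoffs (13, 15).
Now find the simultaneous Nash equilibrium.
Player 1's best replies: c1→M; c2→T; c3→M; c4→M; c5→T.
C's best replies: T→c4; M→c4; B→c5.
Only (M, c4) has each player best-responding; Nash payoffs (12, 12).
C earns 15 sequentially versus 12 at the Nash outcome: better off.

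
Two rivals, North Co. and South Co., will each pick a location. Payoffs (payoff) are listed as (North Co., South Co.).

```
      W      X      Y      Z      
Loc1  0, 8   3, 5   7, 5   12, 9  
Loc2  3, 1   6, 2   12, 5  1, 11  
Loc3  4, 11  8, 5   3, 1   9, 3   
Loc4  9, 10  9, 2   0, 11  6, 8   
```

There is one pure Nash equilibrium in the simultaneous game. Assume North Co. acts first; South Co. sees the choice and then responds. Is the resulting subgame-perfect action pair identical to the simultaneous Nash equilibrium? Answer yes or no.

Solve by backward induction (North Co. leads).
- Loc1: South Co. compares 8, 5, 5, 9 and picks Z; North Co. would get 12.
- Loc2: South Co. compares 1, 2, 5, 11 and picks Z; North Co. would get 1.
- Loc3: South Co. compares 11, 5, 1, 3 and picks W; North Co. would get 4.
- Loc4: South Co. compares 10, 2, 11, 8 and picks Y; North Co. would get 0.
North Co.'s induced payoffs are 12, 1, 4, 0, so North Co. commits to Loc1. Subgame-perfect outcome: (Loc1, Z) with payoffs (12, 9).
Now find the simultaneous Nash equilibrium.
North Co.'s best replies: W→Loc4; X→Loc4; Y→Loc2; Z→Loc1.
South Co.'s best replies: Loc1→Z; Loc2→Z; Loc3→W; Loc4→Y.
Only (Loc1, Z) has each player best-responding; Nash payoffs (12, 9).
Sequential outcome (Loc1, Z) coincides with the Nash profile (Loc1, Z).

yes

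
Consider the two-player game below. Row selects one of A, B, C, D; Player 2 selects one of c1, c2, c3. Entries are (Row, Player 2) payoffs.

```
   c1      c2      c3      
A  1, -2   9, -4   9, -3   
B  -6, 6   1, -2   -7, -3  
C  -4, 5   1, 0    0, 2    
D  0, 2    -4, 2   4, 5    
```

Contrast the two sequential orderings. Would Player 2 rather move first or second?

If Row leads: Player 2's best replies are A→c1, B→c1, C→c1, D→c3; Row's induced payoffs 1, -6, -4, 4; outcome (D, c3), payoffs (4, 5).
If Player 2 leads: Row's best replies are c1→A, c2→A, c3→A; Player 2's induced payoffs -2, -4, -3; outcome (A, c1), payoffs (1, -2).
Player 2 gets -2 moving first and 5 moving second, so Player 2 prefers to move second.

second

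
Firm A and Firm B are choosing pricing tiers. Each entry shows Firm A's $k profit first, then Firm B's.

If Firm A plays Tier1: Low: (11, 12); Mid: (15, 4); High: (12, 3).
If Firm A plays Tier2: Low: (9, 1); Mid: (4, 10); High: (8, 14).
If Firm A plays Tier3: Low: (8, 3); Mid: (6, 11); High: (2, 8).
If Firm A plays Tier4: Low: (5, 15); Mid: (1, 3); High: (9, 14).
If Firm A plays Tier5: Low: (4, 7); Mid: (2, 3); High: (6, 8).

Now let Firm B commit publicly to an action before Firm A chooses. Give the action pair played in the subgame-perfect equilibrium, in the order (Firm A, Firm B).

(Tier1, Low)

Firm A best-responds to each possible Firm B move:
- Low → Firm A plays Tier1 (best of 11, 9, 8, 5, 4); Firm B gets 12.
- Mid → Firm A plays Tier1 (best of 15, 4, 6, 1, 2); Firm B gets 4.
- High → Firm A plays Tier1 (best of 12, 8, 2, 9, 6); Firm B gets 3.
Firm B's induced payoffs are 12, 4, 3, so Firm B commits to Low. Subgame-perfect outcome: (Tier1, Low) with payoffs (11, 12).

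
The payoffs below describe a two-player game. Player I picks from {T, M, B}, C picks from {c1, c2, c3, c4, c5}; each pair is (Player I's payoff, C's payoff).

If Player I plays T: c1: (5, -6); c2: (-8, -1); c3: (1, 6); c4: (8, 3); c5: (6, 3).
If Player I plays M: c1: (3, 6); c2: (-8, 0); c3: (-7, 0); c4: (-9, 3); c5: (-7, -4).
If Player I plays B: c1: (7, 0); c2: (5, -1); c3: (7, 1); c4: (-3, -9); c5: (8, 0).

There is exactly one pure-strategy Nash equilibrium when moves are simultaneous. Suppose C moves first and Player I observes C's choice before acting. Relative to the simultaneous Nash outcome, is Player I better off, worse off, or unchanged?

better off

Player I best-responds to each possible C move:
- c1: Player I compares 5, 3, 7 and picks B; C would get 0.
- c2: Player I compares -8, -8, 5 and picks B; C would get -1.
- c3: Player I compares 1, -7, 7 and picks B; C would get 1.
- c4: Player I compares 8, -9, -3 and picks T; C would get 3.
- c5: Player I compares 6, -7, 8 and picks B; C would get 0.
Among 0, -1, 1, 3, 0, the best is 3 at c4. Subgame-perfect outcome: (T, c4) with payoffs (8, 3).
Now find the simultaneous Nash equilibrium.
Player I's best replies: c1→B; c2→B; c3→B; c4→T; c5→B.
C's best replies: T→c3; M→c1; B→c3.
The unique mutual best reply is (B, c3), giving (7, 1).
Player I earns 8 sequentially versus 7 at the Nash outcome: better off.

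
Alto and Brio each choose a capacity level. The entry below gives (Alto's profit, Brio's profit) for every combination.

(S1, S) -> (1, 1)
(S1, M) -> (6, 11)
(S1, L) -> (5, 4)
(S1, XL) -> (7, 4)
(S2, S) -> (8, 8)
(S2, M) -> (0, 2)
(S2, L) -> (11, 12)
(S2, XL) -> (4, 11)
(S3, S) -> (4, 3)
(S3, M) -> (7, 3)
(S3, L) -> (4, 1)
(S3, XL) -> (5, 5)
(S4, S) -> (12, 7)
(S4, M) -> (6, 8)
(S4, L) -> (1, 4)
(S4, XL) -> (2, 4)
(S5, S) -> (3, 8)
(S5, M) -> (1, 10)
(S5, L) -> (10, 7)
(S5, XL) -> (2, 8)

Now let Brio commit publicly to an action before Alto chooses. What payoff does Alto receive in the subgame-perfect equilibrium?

Backward induction with Brio moving first.
- S: Alto compares 1, 8, 4, 12, 3 and picks S4; Brio would get 7.
- M: Alto compares 6, 0, 7, 6, 1 and picks S3; Brio would get 3.
- L: Alto compares 5, 11, 4, 1, 10 and picks S2; Brio would get 12.
- XL: Alto compares 7, 4, 5, 2, 2 and picks S1; Brio would get 4.
Among 7, 3, 12, 4, the best is 12 at L. Subgame-perfect outcome: (S2, L) with payoffs (11, 12).

11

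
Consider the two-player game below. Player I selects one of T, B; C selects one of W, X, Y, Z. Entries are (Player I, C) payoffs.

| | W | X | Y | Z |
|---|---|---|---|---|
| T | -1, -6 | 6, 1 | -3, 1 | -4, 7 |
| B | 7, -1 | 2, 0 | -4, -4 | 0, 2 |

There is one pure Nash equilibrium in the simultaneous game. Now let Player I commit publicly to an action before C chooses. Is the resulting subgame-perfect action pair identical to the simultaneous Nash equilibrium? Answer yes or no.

Backward induction with Player I moving first.
- T: C compares -6, 1, 1, 7 and picks Z; Player I would get -4.
- B: C compares -1, 0, -4, 2 and picks Z; Player I would get 0.
Maximizing over -4, 0, Player I chooses B. Subgame-perfect outcome: (B, Z) with payoffs (0, 2).
For the simultaneous game, intersect best replies.
Player I's best replies: W→B; X→T; Y→T; Z→B.
C's best replies: T→Z; B→Z.
Only (B, Z) has each player best-responding; Nash payoffs (0, 2).
Sequential outcome (B, Z) coincides with the Nash profile (B, Z).

yes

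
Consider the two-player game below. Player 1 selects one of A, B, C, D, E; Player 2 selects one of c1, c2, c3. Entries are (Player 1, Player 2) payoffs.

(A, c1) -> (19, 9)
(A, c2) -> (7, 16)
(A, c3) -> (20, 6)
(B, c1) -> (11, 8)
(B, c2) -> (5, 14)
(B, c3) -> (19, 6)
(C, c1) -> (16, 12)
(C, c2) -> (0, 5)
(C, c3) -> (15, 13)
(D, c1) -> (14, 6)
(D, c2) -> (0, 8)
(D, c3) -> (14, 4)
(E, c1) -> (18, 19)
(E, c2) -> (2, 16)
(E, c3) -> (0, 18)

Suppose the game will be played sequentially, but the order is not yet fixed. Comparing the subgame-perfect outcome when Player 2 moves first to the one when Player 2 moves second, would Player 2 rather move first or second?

If Player 1 leads: Player 2's best replies are A→c2, B→c2, C→c3, D→c2, E→c1; Player 1's induced payoffs 7, 5, 15, 0, 18; outcome (E, c1), payoffs (18, 19).
If Player 2 leads: Player 1's best replies are c1→A, c2→A, c3→A; Player 2's induced payoffs 9, 16, 6; outcome (A, c2), payoffs (7, 16).
Player 2 gets 16 moving first and 19 moving second, so Player 2 prefers to move second.

second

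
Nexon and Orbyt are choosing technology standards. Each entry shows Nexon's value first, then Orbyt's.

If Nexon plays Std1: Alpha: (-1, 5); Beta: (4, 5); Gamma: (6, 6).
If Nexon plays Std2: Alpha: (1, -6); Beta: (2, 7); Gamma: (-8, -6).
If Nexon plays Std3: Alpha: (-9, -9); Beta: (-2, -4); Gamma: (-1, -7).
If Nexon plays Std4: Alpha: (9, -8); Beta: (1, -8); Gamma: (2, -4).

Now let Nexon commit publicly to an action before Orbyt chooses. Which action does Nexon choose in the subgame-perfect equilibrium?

Work backward from Orbyt's decision.
- Std1: BR = Gamma, leader payoff 6.
- Std2: BR = Beta, leader payoff 2.
- Std3: BR = Beta, leader payoff -2.
- Std4: BR = Gamma, leader payoff 2.
Maximizing over 6, 2, -2, 2, Nexon chooses Std1. Subgame-perfect outcome: (Std1, Gamma) with payoffs (6, 6).

Std1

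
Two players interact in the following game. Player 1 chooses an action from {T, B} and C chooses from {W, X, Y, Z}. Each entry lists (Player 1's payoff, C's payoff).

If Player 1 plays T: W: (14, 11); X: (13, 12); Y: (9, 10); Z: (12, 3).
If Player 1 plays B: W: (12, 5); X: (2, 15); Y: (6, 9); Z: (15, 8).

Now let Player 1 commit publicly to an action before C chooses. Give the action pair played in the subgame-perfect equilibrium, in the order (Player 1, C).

(T, X)

Work backward from C's decision.
- T → C plays X (best of 11, 12, 10, 3); Player 1 gets 13.
- B → C plays X (best of 5, 15, 9, 8); Player 1 gets 2.
Among 13, 2, the best is 13 at T. Subgame-perfect outcome: (T, X) with payoffs (13, 12).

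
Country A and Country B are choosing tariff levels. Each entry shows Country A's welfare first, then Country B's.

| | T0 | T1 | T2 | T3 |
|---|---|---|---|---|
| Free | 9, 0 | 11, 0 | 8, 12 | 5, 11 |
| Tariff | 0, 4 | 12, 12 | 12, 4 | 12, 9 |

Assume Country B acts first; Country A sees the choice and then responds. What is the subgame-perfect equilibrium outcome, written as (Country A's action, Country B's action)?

(Tariff, T1)

Country A best-responds to each possible Country B move:
- T0: BR = Free, leader payoff 0.
- T1: BR = Tariff, leader payoff 12.
- T2: BR = Tariff, leader payoff 4.
- T3: BR = Tariff, leader payoff 9.
Maximizing over 0, 12, 4, 9, Country B chooses T1. Subgame-perfect outcome: (Tariff, T1) with payoffs (12, 12).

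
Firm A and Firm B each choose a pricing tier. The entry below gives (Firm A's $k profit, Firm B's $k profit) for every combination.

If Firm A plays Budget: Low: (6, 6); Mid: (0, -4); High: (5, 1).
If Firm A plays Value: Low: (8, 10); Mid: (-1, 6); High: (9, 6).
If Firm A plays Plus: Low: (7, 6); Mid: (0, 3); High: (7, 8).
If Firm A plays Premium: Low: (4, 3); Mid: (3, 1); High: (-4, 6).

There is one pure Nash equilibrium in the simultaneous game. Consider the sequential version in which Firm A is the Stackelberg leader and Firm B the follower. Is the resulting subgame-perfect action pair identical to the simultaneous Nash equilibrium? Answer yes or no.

Work backward from Firm B's decision.
- Budget: BR = Low, leader payoff 6.
- Value: BR = Low, leader payoff 8.
- Plus: BR = High, leader payoff 7.
- Premium: BR = High, leader payoff -4.
Firm A's induced payoffs are 6, 8, 7, -4, so Firm A commits to Value. Subgame-perfect outcome: (Value, Low) with payoffs (8, 10).
Now find the simultaneous Nash equilibrium.
Firm A's best replies: Low→Value; Mid→Premium; High→Value.
Firm B's best replies: Budget→Low; Value→Low; Plus→High; Premium→High.
Only (Value, Low) has each player best-responding; Nash payoffs (8, 10).
Sequential outcome (Value, Low) coincides with the Nash profile (Value, Low).

yes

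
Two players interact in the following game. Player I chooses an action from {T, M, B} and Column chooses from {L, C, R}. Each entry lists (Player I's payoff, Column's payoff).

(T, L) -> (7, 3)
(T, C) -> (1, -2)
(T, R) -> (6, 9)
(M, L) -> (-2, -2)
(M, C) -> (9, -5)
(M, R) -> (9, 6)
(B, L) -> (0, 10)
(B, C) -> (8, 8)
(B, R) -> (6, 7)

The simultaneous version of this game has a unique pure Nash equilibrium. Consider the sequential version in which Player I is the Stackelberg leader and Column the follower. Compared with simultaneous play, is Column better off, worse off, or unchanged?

unchanged

Column best-responds to each possible Player I move:
- T → Column plays R (best of 3, -2, 9); Player I gets 6.
- M → Column plays R (best of -2, -5, 6); Player I gets 9.
- B → Column plays L (best of 10, 8, 7); Player I gets 0.
Player I's induced payoffs are 6, 9, 0, so Player I commits to M. Subgame-perfect outcome: (M, R) with payoffs (9, 6).
Now find the simultaneous Nash equilibrium.
Player I's best replies: L→T; C→M; R→M.
Column's best replies: T→R; M→R; B→L.
The unique mutual best reply is (M, R), giving (9, 6).
Column earns 6 sequentially versus 6 at the Nash outcome: unchanged.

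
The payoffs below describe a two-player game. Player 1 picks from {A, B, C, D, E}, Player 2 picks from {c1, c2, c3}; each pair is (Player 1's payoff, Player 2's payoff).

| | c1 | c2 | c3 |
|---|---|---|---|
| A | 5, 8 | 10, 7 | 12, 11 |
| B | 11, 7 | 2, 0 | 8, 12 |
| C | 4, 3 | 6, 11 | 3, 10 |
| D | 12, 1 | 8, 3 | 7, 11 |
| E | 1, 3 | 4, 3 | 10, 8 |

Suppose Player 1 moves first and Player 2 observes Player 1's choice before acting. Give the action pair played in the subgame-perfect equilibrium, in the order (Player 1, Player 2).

Solve by backward induction (Player 1 leads).
- A: BR = c3, leader payoff 12.
- B: BR = c3, leader payoff 8.
- C: BR = c2, leader payoff 6.
- D: BR = c3, leader payoff 7.
- E: BR = c3, leader payoff 10.
Maximizing over 12, 8, 6, 7, 10, Player 1 chooses A. Subgame-perfect outcome: (A, c3) with payoffs (12, 11).

(A, c3)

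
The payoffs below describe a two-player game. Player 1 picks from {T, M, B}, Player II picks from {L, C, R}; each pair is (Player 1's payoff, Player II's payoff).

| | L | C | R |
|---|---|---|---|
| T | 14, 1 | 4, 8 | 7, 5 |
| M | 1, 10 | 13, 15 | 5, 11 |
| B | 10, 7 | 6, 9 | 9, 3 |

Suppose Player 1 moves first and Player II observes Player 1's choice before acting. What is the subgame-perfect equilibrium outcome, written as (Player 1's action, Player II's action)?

Player II best-responds to each possible Player 1 move:
- T: BR = C, leader payoff 4.
- M: BR = C, leader payoff 13.
- B: BR = C, leader payoff 6.
Maximizing over 4, 13, 6, Player 1 chooses M. Subgame-perfect outcome: (M, C) with payoffs (13, 15).

(M, C)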